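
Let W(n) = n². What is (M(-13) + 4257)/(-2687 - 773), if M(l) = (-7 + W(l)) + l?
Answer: -2203/1730 ≈ -1.2734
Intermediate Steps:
M(l) = -7 + l + l² (M(l) = (-7 + l²) + l = -7 + l + l²)
(M(-13) + 4257)/(-2687 - 773) = ((-7 - 13 + (-13)²) + 4257)/(-2687 - 773) = ((-7 - 13 + 169) + 4257)/(-3460) = (149 + 4257)*(-1/3460) = 4406*(-1/3460) = -2203/1730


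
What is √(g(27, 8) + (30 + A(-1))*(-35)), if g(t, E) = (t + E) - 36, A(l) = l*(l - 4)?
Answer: I*√1226 ≈ 35.014*I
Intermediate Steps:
A(l) = l*(-4 + l)
g(t, E) = -36 + E + t (g(t, E) = (E + t) - 36 = -36 + E + t)
√(g(27, 8) + (30 + A(-1))*(-35)) = √((-36 + 8 + 27) + (30 - (-4 - 1))*(-35)) = √(-1 + (30 - 1*(-5))*(-35)) = √(-1 + (30 + 5)*(-35)) = √(-1 + 35*(-35)) = √(-1 - 1225) = √(-1226) = I*√1226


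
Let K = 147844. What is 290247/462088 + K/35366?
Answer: 39290906837/8171102104 ≈ 4.8085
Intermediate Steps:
290247/462088 + K/35366 = 290247/462088 + 147844/35366 = 290247*(1/462088) + 147844*(1/35366) = 290247/462088 + 73922/17683 = 39290906837/8171102104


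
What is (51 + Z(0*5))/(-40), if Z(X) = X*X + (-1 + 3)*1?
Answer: -53/40 ≈ -1.3250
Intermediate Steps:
Z(X) = 2 + X**2 (Z(X) = X**2 + 2*1 = X**2 + 2 = 2 + X**2)
(51 + Z(0*5))/(-40) = (51 + (2 + (0*5)**2))/(-40) = -(51 + (2 + 0**2))/40 = -(51 + (2 + 0))/40 = -(51 + 2)/40 = -1/40*53 = -53/40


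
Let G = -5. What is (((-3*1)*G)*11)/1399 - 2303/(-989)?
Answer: 3385082/1383611 ≈ 2.4466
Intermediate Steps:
(((-3*1)*G)*11)/1399 - 2303/(-989) = ((-3*1*(-5))*11)/1399 - 2303/(-989) = (-3*(-5)*11)*(1/1399) - 2303*(-1/989) = (15*11)*(1/1399) + 2303/989 = 165*(1/1399) + 2303/989 = 165/1399 + 2303/989 = 3385082/1383611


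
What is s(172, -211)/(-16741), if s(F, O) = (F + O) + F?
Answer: -133/16741 ≈ -0.0079446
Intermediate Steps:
s(F, O) = O + 2*F
s(172, -211)/(-16741) = (-211 + 2*172)/(-16741) = (-211 + 344)*(-1/16741) = 133*(-1/16741) = -133/16741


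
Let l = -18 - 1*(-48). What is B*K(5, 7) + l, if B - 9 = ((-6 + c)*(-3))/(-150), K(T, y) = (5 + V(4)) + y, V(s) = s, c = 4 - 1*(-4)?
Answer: 4366/25 ≈ 174.64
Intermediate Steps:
c = 8 (c = 4 + 4 = 8)
K(T, y) = 9 + y (K(T, y) = (5 + 4) + y = 9 + y)
B = 226/25 (B = 9 + ((-6 + 8)*(-3))/(-150) = 9 + (2*(-3))*(-1/150) = 9 - 6*(-1/150) = 9 + 1/25 = 226/25 ≈ 9.0400)
l = 30 (l = -18 + 48 = 30)
B*K(5, 7) + l = 226*(9 + 7)/25 + 30 = (226/25)*16 + 30 = 3616/25 + 30 = 4366/25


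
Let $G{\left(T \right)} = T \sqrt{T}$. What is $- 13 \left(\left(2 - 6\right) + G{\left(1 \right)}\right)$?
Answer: $39$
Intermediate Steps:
$G{\left(T \right)} = T^{\frac{3}{2}}$
$- 13 \left(\left(2 - 6\right) + G{\left(1 \right)}\right) = - 13 \left(\left(2 - 6\right) + 1^{\frac{3}{2}}\right) = - 13 \left(\left(2 - 6\right) + 1\right) = - 13 \left(-4 + 1\right) = \left(-13\right) \left(-3\right) = 39$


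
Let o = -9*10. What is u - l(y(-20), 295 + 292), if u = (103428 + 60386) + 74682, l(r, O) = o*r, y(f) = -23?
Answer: 236426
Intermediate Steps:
o = -90
l(r, O) = -90*r
u = 238496 (u = 163814 + 74682 = 238496)
u - l(y(-20), 295 + 292) = 238496 - (-90)*(-23) = 238496 - 1*2070 = 238496 - 2070 = 236426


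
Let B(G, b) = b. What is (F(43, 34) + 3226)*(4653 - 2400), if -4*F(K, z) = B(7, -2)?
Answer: 14538609/2 ≈ 7.2693e+6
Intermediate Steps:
F(K, z) = ½ (F(K, z) = -¼*(-2) = ½)
(F(43, 34) + 3226)*(4653 - 2400) = (½ + 3226)*(4653 - 2400) = (6453/2)*2253 = 14538609/2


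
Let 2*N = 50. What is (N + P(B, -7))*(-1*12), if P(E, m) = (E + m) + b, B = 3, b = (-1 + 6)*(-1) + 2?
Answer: -216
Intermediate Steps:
N = 25 (N = (1/2)*50 = 25)
b = -3 (b = 5*(-1) + 2 = -5 + 2 = -3)
P(E, m) = -3 + E + m (P(E, m) = (E + m) - 3 = -3 + E + m)
(N + P(B, -7))*(-1*12) = (25 + (-3 + 3 - 7))*(-1*12) = (25 - 7)*(-12) = 18*(-12) = -216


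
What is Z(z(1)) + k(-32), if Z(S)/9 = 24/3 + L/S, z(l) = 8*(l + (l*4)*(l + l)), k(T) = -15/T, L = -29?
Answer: 2203/32 ≈ 68.844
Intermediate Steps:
z(l) = 8*l + 64*l**2 (z(l) = 8*(l + (4*l)*(2*l)) = 8*(l + 8*l**2) = 8*l + 64*l**2)
Z(S) = 72 - 261/S (Z(S) = 9*(24/3 - 29/S) = 9*(24*(1/3) - 29/S) = 9*(8 - 29/S) = 72 - 261/S)
Z(z(1)) + k(-32) = (72 - 261*1/(8*(1 + 8*1))) - 15/(-32) = (72 - 261*1/(8*(1 + 8))) - 15*(-1/32) = (72 - 261/(8*1*9)) + 15/32 = (72 - 261/72) + 15/32 = (72 - 261*1/72) + 15/32 = (72 - 29/8) + 15/32 = 547/8 + 15/32 = 2203/32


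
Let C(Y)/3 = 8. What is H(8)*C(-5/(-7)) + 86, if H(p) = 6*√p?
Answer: 86 + 288*√2 ≈ 493.29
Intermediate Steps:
C(Y) = 24 (C(Y) = 3*8 = 24)
H(8)*C(-5/(-7)) + 86 = (6*√8)*24 + 86 = (6*(2*√2))*24 + 86 = (12*√2)*24 + 86 = 288*√2 + 86 = 86 + 288*√2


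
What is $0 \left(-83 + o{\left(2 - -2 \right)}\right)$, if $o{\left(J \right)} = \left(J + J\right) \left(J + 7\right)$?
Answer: $0$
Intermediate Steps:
$o{\left(J \right)} = 2 J \left(7 + J\right)$
$0 \left(-83 + o{\left(2 - -2 \right)}\right) = 0 \left(-83 + 2 \left(2 - -2\right) \left(7 + \left(2 - -2\right)\right)\right) = 0 \left(-83 + 2 \left(2 + 2\right) \left(7 + \left(2 + 2\right)\right)\right) = 0 \left(-83 + 2 \cdot 4 \left(7 + 4\right)\right) = 0 \left(-83 + 2 \cdot 4 \cdot 11\right) = 0 \left(-83 + 88\right) = 0 \cdot 5 = 0$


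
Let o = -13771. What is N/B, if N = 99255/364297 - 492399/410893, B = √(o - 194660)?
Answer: 46198764596*I*√23159/3466603252951139 ≈ 0.0020281*I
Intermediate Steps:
B = 3*I*√23159 (B = √(-13771 - 194660) = √(-208431) = 3*I*√23159 ≈ 456.54*I)
N = -138596293788/149687087221 (N = 99255*(1/364297) - 492399*1/410893 = 99255/364297 - 492399/410893 = -138596293788/149687087221 ≈ -0.92591)
N/B = -138596293788*(-I*√23159/69477)/149687087221 = -(-46198764596)*I*√23159/3466603252951139 = 46198764596*I*√23159/3466603252951139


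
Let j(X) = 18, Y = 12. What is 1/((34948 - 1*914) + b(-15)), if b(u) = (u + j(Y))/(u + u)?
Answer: 10/340339 ≈ 2.9382e-5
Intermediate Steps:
b(u) = (18 + u)/(2*u) (b(u) = (u + 18)/(u + u) = (18 + u)/((2*u)) = (18 + u)*(1/(2*u)) = (18 + u)/(2*u))
1/((34948 - 1*914) + b(-15)) = 1/((34948 - 1*914) + (1/2)*(18 - 15)/(-15)) = 1/((34948 - 914) + (1/2)*(-1/15)*3) = 1/(34034 - 1/10) = 1/(340339/10) = 10/340339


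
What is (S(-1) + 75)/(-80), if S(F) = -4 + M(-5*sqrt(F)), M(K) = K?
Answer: -71/80 + I/16 ≈ -0.8875 + 0.0625*I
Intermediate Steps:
S(F) = -4 - 5*sqrt(F)
(S(-1) + 75)/(-80) = ((-4 - 5*I) + 75)/(-80) = -((-4 - 5*I) + 75)/80 = -(71 - 5*I)/80 = -71/80 + I/16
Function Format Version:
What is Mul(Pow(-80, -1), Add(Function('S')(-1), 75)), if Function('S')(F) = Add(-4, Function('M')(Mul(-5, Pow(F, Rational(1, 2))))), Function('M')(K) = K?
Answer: Add(Rational(-71, 80), Mul(Rational(1, 16), I)) ≈ Add(-0.88750, Mul(0.062500, I))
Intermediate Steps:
Function('S')(F) = Add(-4, Mul(-5, Pow(F, Rational(1, 2))))
Mul(Pow(-80, -1), Add(Function('S')(-1), 75)) = Mul(Pow(-80, -1), Add(Add(-4, Mul(-5, Pow(-1, Rational(1, 2)))), 75)) = Mul(Rational(-1, 80), Add(Add(-4, Mul(-5, I)), 75)) = Mul(Rational(-1, 80), Add(71, Mul(-5, I))) = Add(Rational(-71, 80), Mul(Rational(1, 16), I))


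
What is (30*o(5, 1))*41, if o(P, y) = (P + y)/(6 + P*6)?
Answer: 205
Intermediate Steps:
o(P, y) = (P + y)/(6 + 6*P)
(30*o(5, 1))*41 = (30*((5 + 1)/(6*(1 + 5))))*41 = (30*((⅙)*6/6))*41 = (30*((⅙)*(⅙)*6))*41 = (30*(⅙))*41 = 5*41 = 205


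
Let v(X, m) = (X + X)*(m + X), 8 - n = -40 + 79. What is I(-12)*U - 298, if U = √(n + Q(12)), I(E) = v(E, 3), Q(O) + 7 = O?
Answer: -298 + 216*I*√26 ≈ -298.0 + 1101.4*I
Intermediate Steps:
n = -31 (n = 8 - (-40 + 79) = 8 - 1*39 = 8 - 39 = -31)
Q(O) = -7 + O
v(X, m) = 2*X*(X + m) (v(X, m) = (2*X)*(X + m) = 2*X*(X + m))
I(E) = 2*E*(3 + E) (I(E) = 2*E*(E + 3) = 2*E*(3 + E))
U = I*√26 (U = √(-31 + (-7 + 12)) = √(-31 + 5) = √(-26) = I*√26 ≈ 5.099*I)
I(-12)*U - 298 = (2*(-12)*(3 - 12))*(I*√26) - 298 = (2*(-12)*(-9))*(I*√26) - 298 = 216*(I*√26) - 298 = 216*I*√26 - 298 = -298 + 216*I*√26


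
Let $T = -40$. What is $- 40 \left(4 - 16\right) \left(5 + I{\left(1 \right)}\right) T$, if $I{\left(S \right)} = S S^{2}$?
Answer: $-115200$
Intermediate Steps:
$I{\left(S \right)} = S^{3}$
$- 40 \left(4 - 16\right) \left(5 + I{\left(1 \right)}\right) T = - 40 \left(4 - 16\right) \left(5 + 1^{3}\right) \left(-40\right) = - 40 \left(- 12 \left(5 + 1\right)\right) \left(-40\right) = - 40 \left(\left(-12\right) 6\right) \left(-40\right) = \left(-40\right) \left(-72\right) \left(-40\right) = 2880 \left(-40\right) = -115200$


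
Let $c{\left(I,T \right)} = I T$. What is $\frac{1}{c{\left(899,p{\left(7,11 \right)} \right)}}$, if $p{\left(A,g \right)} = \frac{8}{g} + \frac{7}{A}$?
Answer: $\frac{11}{17081} \approx 0.00064399$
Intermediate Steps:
$p{\left(A,g \right)} = \frac{7}{A} + \frac{8}{g}$
$\frac{1}{c{\left(899,p{\left(7,11 \right)} \right)}} = \frac{1}{899 \left(\frac{7}{7} + \frac{8}{11}\right)} = \frac{1}{899 \left(7 \cdot \frac{1}{7} + 8 \cdot \frac{1}{11}\right)} = \frac{1}{899 \left(1 + \frac{8}{11}\right)} = \frac{1}{899 \cdot \frac{19}{11}} = \frac{1}{\frac{17081}{11}} = \frac{11}{17081}$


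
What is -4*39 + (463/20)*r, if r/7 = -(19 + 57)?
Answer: -62359/5 ≈ -12472.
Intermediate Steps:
r = -532 (r = 7*(-(19 + 57)) = 7*(-1*76) = 7*(-76) = -532)
-4*39 + (463/20)*r = -4*39 + (463/20)*(-532) = -156 + (463*(1/20))*(-532) = -156 + (463/20)*(-532) = -156 - 61579/5 = -62359/5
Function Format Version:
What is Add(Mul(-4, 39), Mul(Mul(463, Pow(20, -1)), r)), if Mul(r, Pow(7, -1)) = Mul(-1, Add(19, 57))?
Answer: Rational(-62359, 5) ≈ -12472.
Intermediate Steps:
r = -532 (r = Mul(7, Mul(-1, Add(19, 57))) = Mul(7, Mul(-1, 76)) = Mul(7, -76) = -532)
Add(Mul(-4, 39), Mul(Mul(463, Pow(20, -1)), r)) = Add(Mul(-4, 39), Mul(Mul(463, Pow(20, -1)), -532)) = Add(-156, Mul(Mul(463, Rational(1, 20)), -532)) = Add(-156, Mul(Rational(463, 20), -532)) = Add(-156, Rational(-61579, 5)) = Rational(-62359, 5)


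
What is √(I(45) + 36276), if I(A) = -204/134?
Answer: √162836130/67 ≈ 190.46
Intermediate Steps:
I(A) = -102/67 (I(A) = -204*1/134 = -102/67)
√(I(45) + 36276) = √(-102/67 + 36276) = √(2430390/67) = √162836130/67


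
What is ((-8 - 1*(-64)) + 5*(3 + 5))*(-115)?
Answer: -11040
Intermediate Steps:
((-8 - 1*(-64)) + 5*(3 + 5))*(-115) = ((-8 + 64) + 5*8)*(-115) = (56 + 40)*(-115) = 96*(-115) = -11040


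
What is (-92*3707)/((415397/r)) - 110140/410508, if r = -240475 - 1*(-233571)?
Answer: 241630789191157/42630947919 ≈ 5668.0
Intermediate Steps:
r = -6904 (r = -240475 + 233571 = -6904)
(-92*3707)/((415397/r)) - 110140/410508 = (-92*3707)/((415397/(-6904))) - 110140/410508 = -341044/(415397*(-1/6904)) - 110140*1/410508 = -341044/(-415397/6904) - 27535/102627 = -341044*(-6904/415397) - 27535/102627 = 2354567776/415397 - 27535/102627 = 241630789191157/42630947919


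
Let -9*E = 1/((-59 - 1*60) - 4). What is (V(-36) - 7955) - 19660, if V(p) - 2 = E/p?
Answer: -1100433277/39852 ≈ -27613.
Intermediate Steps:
E = 1/1107 (E = -1/(9*((-59 - 1*60) - 4)) = -1/(9*((-59 - 60) - 4)) = -1/(9*(-119 - 4)) = -⅑/(-123) = -⅑*(-1/123) = 1/1107 ≈ 0.00090334)
V(p) = 2 + 1/(1107*p)
(V(-36) - 7955) - 19660 = ((2 + (1/1107)/(-36)) - 7955) - 19660 = ((2 + (1/1107)*(-1/36)) - 7955) - 19660 = ((2 - 1/39852) - 7955) - 19660 = (79703/39852 - 7955) - 19660 = -316942957/39852 - 19660 = -1100433277/39852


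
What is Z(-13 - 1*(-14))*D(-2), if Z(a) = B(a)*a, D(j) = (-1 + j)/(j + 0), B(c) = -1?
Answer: -3/2 ≈ -1.5000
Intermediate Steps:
D(j) = (-1 + j)/j
Z(a) = -a
Z(-13 - 1*(-14))*D(-2) = (-(-13 - 1*(-14)))*((-1 - 2)/(-2)) = (-(-13 + 14))*(-½*(-3)) = -1*1*(3/2) = -1*3/2 = -3/2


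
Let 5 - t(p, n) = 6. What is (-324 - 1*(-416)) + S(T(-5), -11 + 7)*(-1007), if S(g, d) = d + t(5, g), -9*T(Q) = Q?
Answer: 5127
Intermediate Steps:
t(p, n) = -1 (t(p, n) = 5 - 1*6 = 5 - 6 = -1)
T(Q) = -Q/9
S(g, d) = -1 + d (S(g, d) = d - 1 = -1 + d)
(-324 - 1*(-416)) + S(T(-5), -11 + 7)*(-1007) = (-324 - 1*(-416)) + (-1 + (-11 + 7))*(-1007) = (-324 + 416) + (-1 - 4)*(-1007) = 92 - 5*(-1007) = 92 + 5035 = 5127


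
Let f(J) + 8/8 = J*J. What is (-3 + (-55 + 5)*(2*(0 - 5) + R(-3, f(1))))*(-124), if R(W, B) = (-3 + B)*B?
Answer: -61628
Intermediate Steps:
f(J) = -1 + J² (f(J) = -1 + J*J = -1 + J²)
R(W, B) = B*(-3 + B)
(-3 + (-55 + 5)*(2*(0 - 5) + R(-3, f(1))))*(-124) = (-3 + (-55 + 5)*(2*(0 - 5) + (-1 + 1²)*(-3 + (-1 + 1²))))*(-124) = (-3 - 50*(2*(-5) + (-1 + 1)*(-3 + (-1 + 1))))*(-124) = (-3 - 50*(-10 + 0*(-3 + 0)))*(-124) = (-3 - 50*(-10 + 0*(-3)))*(-124) = (-3 - 50*(-10 + 0))*(-124) = (-3 - 50*(-10))*(-124) = (-3 + 500)*(-124) = 497*(-124) = -61628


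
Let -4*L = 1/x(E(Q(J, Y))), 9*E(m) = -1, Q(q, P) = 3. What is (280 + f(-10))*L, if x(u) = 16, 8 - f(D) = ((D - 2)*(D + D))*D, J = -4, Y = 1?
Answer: -42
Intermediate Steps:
f(D) = 8 - 2*D²*(-2 + D) (f(D) = 8 - (D - 2)*(D + D)*D = 8 - (-2 + D)*(2*D)*D = 8 - 2*D*(-2 + D)*D = 8 - 2*D²*(-2 + D))
E(m) = -⅑ (E(m) = (⅑)*(-1) = -⅑)
L = -1/64 (L = -¼/16 = -¼*1/16 = -1/64 ≈ -0.015625)
(280 + f(-10))*L = (280 + (8 - 2*(-10)³ + 4*(-10)²))*(-1/64) = (280 + (8 - 2*(-1000) + 4*100))*(-1/64) = (280 + (8 + 2000 + 400))*(-1/64) = (280 + 2408)*(-1/64) = 2688*(-1/64) = -42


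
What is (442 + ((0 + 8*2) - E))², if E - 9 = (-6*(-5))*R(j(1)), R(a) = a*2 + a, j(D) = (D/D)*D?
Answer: 128881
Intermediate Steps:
j(D) = D (j(D) = 1*D = D)
R(a) = 3*a (R(a) = 2*a + a = 3*a)
E = 99 (E = 9 + (-6*(-5))*(3*1) = 9 + 30*3 = 9 + 90 = 99)
(442 + ((0 + 8*2) - E))² = (442 + ((0 + 8*2) - 1*99))² = (442 + ((0 + 16) - 99))² = (442 + (16 - 99))² = (442 - 83)² = 359² = 128881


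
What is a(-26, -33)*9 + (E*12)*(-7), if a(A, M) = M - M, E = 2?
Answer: -168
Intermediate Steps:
a(A, M) = 0
a(-26, -33)*9 + (E*12)*(-7) = 0*9 + (2*12)*(-7) = 0 + 24*(-7) = 0 - 168 = -168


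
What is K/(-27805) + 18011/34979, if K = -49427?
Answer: 318528984/138941585 ≈ 2.2925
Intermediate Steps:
K/(-27805) + 18011/34979 = -49427/(-27805) + 18011/34979 = -49427*(-1/27805) + 18011*(1/34979) = 49427/27805 + 2573/4997 = 318528984/138941585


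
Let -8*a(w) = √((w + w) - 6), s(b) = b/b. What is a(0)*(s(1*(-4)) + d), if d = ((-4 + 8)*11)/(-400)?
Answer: -89*I*√6/800 ≈ -0.27251*I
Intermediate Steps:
s(b) = 1
d = -11/100 (d = (4*11)*(-1/400) = 44*(-1/400) = -11/100 ≈ -0.11000)
a(w) = -√(-6 + 2*w)/8 (a(w) = -√((w + w) - 6)/8 = -√(2*w - 6)/8 = -√(-6 + 2*w)/8)
a(0)*(s(1*(-4)) + d) = (-√(-6 + 2*0)/8)*(1 - 11/100) = -√(-6 + 0)/8*(89/100) = -I*√6/8*(89/100) = -89*I*√6/800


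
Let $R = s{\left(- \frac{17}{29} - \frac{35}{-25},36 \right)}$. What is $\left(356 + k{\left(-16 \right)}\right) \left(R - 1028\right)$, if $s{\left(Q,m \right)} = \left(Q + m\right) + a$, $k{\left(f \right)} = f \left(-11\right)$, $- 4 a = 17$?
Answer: $- \frac{76787949}{145} \approx -5.2957 \cdot 10^{5}$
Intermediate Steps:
$a = - \frac{17}{4}$ ($a = \left(- \frac{1}{4}\right) 17 = - \frac{17}{4} \approx -4.25$)
$k{\left(f \right)} = - 11 f$
$s{\left(Q,m \right)} = - \frac{17}{4} + Q + m$ ($s{\left(Q,m \right)} = \left(Q + m\right) - \frac{17}{4} = - \frac{17}{4} + Q + m$)
$R = \frac{18887}{580}$ ($R = - \frac{17}{4} - \left(- \frac{7}{5} + \frac{17}{29}\right) + 36 = - \frac{17}{4} - - \frac{118}{145} + 36 = - \frac{17}{4} + \left(- \frac{17}{29} + \frac{7}{5}\right) + 36 = - \frac{17}{4} + \frac{118}{145} + 36 = \frac{18887}{580} \approx 32.564$)
$\left(356 + k{\left(-16 \right)}\right) \left(R - 1028\right) = \left(356 - -176\right) \left(\frac{18887}{580} - 1028\right) = \left(356 + 176\right) \left(- \frac{577353}{580}\right) = 532 \left(- \frac{577353}{580}\right) = - \frac{76787949}{145}$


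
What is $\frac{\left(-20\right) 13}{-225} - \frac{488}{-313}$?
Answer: $\frac{38236}{14085} \approx 2.7147$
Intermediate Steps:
$\frac{\left(-20\right) 13}{-225} - \frac{488}{-313} = \left(-260\right) \left(- \frac{1}{225}\right) - - \frac{488}{313} = \frac{52}{45} + \frac{488}{313} = \frac{38236}{14085}$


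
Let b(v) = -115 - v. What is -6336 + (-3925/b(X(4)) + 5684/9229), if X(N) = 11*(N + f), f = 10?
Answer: -15692007115/2482601 ≈ -6320.8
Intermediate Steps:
X(N) = 110 + 11*N (X(N) = 11*(N + 10) = 11*(10 + N) = 110 + 11*N)
-6336 + (-3925/b(X(4)) + 5684/9229) = -6336 + (-3925/(-115 - (110 + 11*4)) + 5684/9229) = -6336 + (-3925/(-115 - (110 + 44)) + 5684*(1/9229)) = -6336 + (-3925/(-115 - 1*154) + 5684/9229) = -6336 + (-3925/(-115 - 154) + 5684/9229) = -6336 + (-3925/(-269) + 5684/9229) = -6336 + (-3925*(-1/269) + 5684/9229) = -6336 + (3925/269 + 5684/9229) = -6336 + 37752821/2482601 = -15692007115/2482601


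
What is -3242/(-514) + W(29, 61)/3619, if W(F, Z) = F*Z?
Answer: 6321032/930083 ≈ 6.7962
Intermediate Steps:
-3242/(-514) + W(29, 61)/3619 = -3242/(-514) + (29*61)/3619 = -3242*(-1/514) + 1769*(1/3619) = 1621/257 + 1769/3619 = 6321032/930083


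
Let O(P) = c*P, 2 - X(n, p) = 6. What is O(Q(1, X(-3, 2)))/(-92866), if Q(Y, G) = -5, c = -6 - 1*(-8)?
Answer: 5/46433 ≈ 0.00010768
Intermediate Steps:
X(n, p) = -4 (X(n, p) = 2 - 1*6 = 2 - 6 = -4)
c = 2 (c = -6 + 8 = 2)
O(P) = 2*P
O(Q(1, X(-3, 2)))/(-92866) = (2*(-5))/(-92866) = -10*(-1/92866) = 5/46433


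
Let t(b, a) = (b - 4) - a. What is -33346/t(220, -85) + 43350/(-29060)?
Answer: -98208311/874706 ≈ -112.28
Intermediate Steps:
t(b, a) = -4 + b - a (t(b, a) = (-4 + b) - a = -4 + b - a)
-33346/t(220, -85) + 43350/(-29060) = -33346/(-4 + 220 - 1*(-85)) + 43350/(-29060) = -33346/(-4 + 220 + 85) + 43350*(-1/29060) = -33346/301 - 4335/2906 = -98208311/874706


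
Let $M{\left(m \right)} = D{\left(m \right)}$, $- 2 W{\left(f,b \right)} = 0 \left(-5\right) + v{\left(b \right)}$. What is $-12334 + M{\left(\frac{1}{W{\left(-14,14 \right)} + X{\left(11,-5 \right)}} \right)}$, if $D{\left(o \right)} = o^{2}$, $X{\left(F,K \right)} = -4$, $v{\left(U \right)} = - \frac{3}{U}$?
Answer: $- \frac{146539470}{11881} \approx -12334.0$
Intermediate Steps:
$W{\left(f,b \right)} = \frac{3}{2 b}$ ($W{\left(f,b \right)} = - \frac{0 \left(-5\right) - \frac{3}{b}}{2} = - \frac{0 - \frac{3}{b}}{2} = - \frac{\left(-3\right) \frac{1}{b}}{2} = \frac{3}{2 b}$)
$M{\left(m \right)} = m^{2}$
$-12334 + M{\left(\frac{1}{W{\left(-14,14 \right)} + X{\left(11,-5 \right)}} \right)} = -12334 + \left(\frac{1}{\frac{3}{2 \cdot 14} - 4}\right)^{2} = -12334 + \left(\frac{1}{\frac{3}{2} \cdot \frac{1}{14} - 4}\right)^{2} = -12334 + \left(\frac{1}{\frac{3}{28} - 4}\right)^{2} = -12334 + \left(\frac{1}{- \frac{109}{28}}\right)^{2} = -12334 + \left(- \frac{28}{109}\right)^{2} = -12334 + \frac{784}{11881} = - \frac{146539470}{11881}$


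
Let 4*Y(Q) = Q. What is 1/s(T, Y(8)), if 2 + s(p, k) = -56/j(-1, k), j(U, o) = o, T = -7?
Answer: -1/30 ≈ -0.033333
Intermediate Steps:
Y(Q) = Q/4
s(p, k) = -2 - 56/k
1/s(T, Y(8)) = 1/(-2 - 56/((¼)*8)) = 1/(-2 - 56/2) = 1/(-2 - 56*½) = 1/(-2 - 28) = 1/(-30) = -1/30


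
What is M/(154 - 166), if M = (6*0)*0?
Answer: 0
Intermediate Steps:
M = 0 (M = 0*0 = 0)
M/(154 - 166) = 0/(154 - 166) = 0/(-12) = 0*(-1/12) = 0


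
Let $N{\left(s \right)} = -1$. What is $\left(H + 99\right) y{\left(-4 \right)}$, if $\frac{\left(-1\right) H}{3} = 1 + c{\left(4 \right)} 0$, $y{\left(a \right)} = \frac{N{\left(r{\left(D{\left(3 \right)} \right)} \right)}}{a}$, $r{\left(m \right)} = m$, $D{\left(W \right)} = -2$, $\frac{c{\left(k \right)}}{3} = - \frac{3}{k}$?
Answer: $24$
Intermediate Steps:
$c{\left(k \right)} = - \frac{9}{k}$ ($c{\left(k \right)} = 3 \left(- \frac{3}{k}\right) = - \frac{9}{k}$)
$y{\left(a \right)} = - \frac{1}{a}$
$H = -3$ ($H = - 3 \left(1 + - \frac{9}{4} \cdot 0\right) = - 3 \left(1 + \left(-9\right) \frac{1}{4} \cdot 0\right) = - 3 \left(1 - 0\right) = - 3 \left(1 + 0\right) = \left(-3\right) 1 = -3$)
$\left(H + 99\right) y{\left(-4 \right)} = \left(-3 + 99\right) \left(- \frac{1}{-4}\right) = 96 \left(\left(-1\right) \left(- \frac{1}{4}\right)\right) = 96 \cdot \frac{1}{4} = 24$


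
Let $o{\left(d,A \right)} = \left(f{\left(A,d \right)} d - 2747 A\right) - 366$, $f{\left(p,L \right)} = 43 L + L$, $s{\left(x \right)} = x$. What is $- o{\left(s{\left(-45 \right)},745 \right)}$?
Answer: $1957781$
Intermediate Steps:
$f{\left(p,L \right)} = 44 L$
$o{\left(d,A \right)} = -366 - 2747 A + 44 d^{2}$ ($o{\left(d,A \right)} = \left(44 d d - 2747 A\right) - 366 = \left(44 d^{2} - 2747 A\right) - 366 = \left(- 2747 A + 44 d^{2}\right) - 366 = -366 - 2747 A + 44 d^{2}$)
$- o{\left(s{\left(-45 \right)},745 \right)} = - (-366 - 2046515 + 44 \left(-45\right)^{2}) = - (-366 - 2046515 + 44 \cdot 2025) = - (-366 - 2046515 + 89100) = \left(-1\right) \left(-1957781\right) = 1957781$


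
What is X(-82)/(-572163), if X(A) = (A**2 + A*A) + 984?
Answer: -14432/572163 ≈ -0.025224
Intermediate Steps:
X(A) = 984 + 2*A**2 (X(A) = (A**2 + A**2) + 984 = 2*A**2 + 984 = 984 + 2*A**2)
X(-82)/(-572163) = (984 + 2*(-82)**2)/(-572163) = (984 + 2*6724)*(-1/572163) = (984 + 13448)*(-1/572163) = 14432*(-1/572163) = -14432/572163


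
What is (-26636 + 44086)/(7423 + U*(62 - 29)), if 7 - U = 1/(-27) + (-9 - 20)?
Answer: 15705/7751 ≈ 2.0262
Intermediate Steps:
U = 973/27 (U = 7 - (1/(-27) + (-9 - 20)) = 7 - (-1/27 - 29) = 7 - 1*(-784/27) = 7 + 784/27 = 973/27 ≈ 36.037)
(-26636 + 44086)/(7423 + U*(62 - 29)) = (-26636 + 44086)/(7423 + 973*(62 - 29)/27) = 17450/(7423 + (973/27)*33) = 17450/(7423 + 10703/9) = 17450/(77510/9) = 17450*(9/77510) = 15705/7751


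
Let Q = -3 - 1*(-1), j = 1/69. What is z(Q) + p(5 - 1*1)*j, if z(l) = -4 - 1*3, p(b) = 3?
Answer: -160/23 ≈ -6.9565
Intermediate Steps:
j = 1/69 ≈ 0.014493
Q = -2 (Q = -3 + 1 = -2)
z(l) = -7 (z(l) = -4 - 3 = -7)
z(Q) + p(5 - 1*1)*j = -7 + 3*(1/69) = -7 + 1/23 = -160/23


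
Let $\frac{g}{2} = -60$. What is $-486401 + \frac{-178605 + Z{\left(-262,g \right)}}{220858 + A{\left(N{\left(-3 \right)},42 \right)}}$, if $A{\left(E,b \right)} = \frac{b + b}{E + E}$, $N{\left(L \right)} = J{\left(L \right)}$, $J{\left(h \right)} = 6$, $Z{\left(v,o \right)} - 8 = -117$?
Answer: $- \frac{107429135579}{220865} \approx -4.864 \cdot 10^{5}$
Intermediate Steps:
$g = -120$ ($g = 2 \left(-60\right) = -120$)
$Z{\left(v,o \right)} = -109$ ($Z{\left(v,o \right)} = 8 - 117 = -109$)
$N{\left(L \right)} = 6$
$A{\left(E,b \right)} = \frac{b}{E}$ ($A{\left(E,b \right)} = \frac{2 b}{2 E} = 2 b \frac{1}{2 E} = \frac{b}{E}$)
$-486401 + \frac{-178605 + Z{\left(-262,g \right)}}{220858 + A{\left(N{\left(-3 \right)},42 \right)}} = -486401 + \frac{-178605 - 109}{220858 + \frac{42}{6}} = -486401 - \frac{178714}{220858 + 42 \cdot \frac{1}{6}} = -486401 - \frac{178714}{220858 + 7} = -486401 - \frac{178714}{220865} = - \frac{107429135579}{220865}$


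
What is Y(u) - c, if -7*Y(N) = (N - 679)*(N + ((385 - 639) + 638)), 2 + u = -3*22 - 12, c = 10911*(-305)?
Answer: 23525721/7 ≈ 3.3608e+6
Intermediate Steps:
c = -3327855
u = -80 (u = -2 + (-3*22 - 12) = -2 + (-66 - 12) = -2 - 78 = -80)
Y(N) = -(-679 + N)*(384 + N)/7 (Y(N) = -(N - 679)*(N + ((385 - 639) + 638))/7 = -(-679 + N)*(N + (-254 + 638))/7 = -(-679 + N)*(N + 384)/7 = -(-679 + N)*(384 + N)/7)
Y(u) - c = (37248 - ⅐*(-80)² + (295/7)*(-80)) - 1*(-3327855) = (37248 - ⅐*6400 - 23600/7) + 3327855 = (37248 - 6400/7 - 23600/7) + 3327855 = 230736/7 + 3327855 = 23525721/7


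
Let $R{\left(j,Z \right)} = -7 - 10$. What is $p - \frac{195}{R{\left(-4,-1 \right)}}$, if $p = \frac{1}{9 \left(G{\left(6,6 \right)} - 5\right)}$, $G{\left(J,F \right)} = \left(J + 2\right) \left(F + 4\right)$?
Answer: $\frac{131642}{11475} \approx 11.472$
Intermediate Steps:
$G{\left(J,F \right)} = \left(2 + J\right) \left(4 + F\right)$
$R{\left(j,Z \right)} = -17$ ($R{\left(j,Z \right)} = -7 - 10 = -17$)
$p = \frac{1}{675}$ ($p = \frac{1}{9 \left(\left(8 + 2 \cdot 6 + 4 \cdot 6 + 6 \cdot 6\right) - 5\right)} = \frac{1}{9 \left(\left(8 + 12 + 24 + 36\right) - 5\right)} = \frac{1}{9 \left(80 - 5\right)} = \frac{1}{9 \cdot 75} = \frac{1}{675} \approx 0.0014815$)
$p - \frac{195}{R{\left(-4,-1 \right)}} = \frac{1}{675} - \frac{195}{-17} = \frac{1}{675} - - \frac{195}{17} = \frac{1}{675} + \frac{195}{17} = \frac{131642}{11475}$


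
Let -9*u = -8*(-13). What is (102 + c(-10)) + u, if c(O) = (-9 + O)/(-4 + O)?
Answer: 11567/126 ≈ 91.802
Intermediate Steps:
c(O) = (-9 + O)/(-4 + O)
u = -104/9 (u = -(-8)*(-13)/9 = -⅑*104 = -104/9 ≈ -11.556)
(102 + c(-10)) + u = (102 + (-9 - 10)/(-4 - 10)) - 104/9 = (102 - 19/(-14)) - 104/9 = (102 - 1/14*(-19)) - 104/9 = (102 + 19/14) - 104/9 = 1447/14 - 104/9 = 11567/126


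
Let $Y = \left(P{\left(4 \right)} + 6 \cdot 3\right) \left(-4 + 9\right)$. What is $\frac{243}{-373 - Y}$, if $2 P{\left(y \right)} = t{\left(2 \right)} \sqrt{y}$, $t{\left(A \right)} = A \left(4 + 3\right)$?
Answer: $- \frac{243}{533} \approx -0.45591$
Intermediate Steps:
$t{\left(A \right)} = 7 A$ ($t{\left(A \right)} = A 7 = 7 A$)
$P{\left(y \right)} = 7 \sqrt{y}$ ($P{\left(y \right)} = \frac{7 \cdot 2 \sqrt{y}}{2} = \frac{14 \sqrt{y}}{2} = 7 \sqrt{y}$)
$Y = 160$ ($Y = \left(7 \sqrt{4} + 6 \cdot 3\right) \left(-4 + 9\right) = \left(7 \cdot 2 + 18\right) 5 = \left(14 + 18\right) 5 = 32 \cdot 5 = 160$)
$\frac{243}{-373 - Y} = \frac{243}{-373 - 160} = \frac{243}{-533} = 243 \left(- \frac{1}{533}\right) = - \frac{243}{533}$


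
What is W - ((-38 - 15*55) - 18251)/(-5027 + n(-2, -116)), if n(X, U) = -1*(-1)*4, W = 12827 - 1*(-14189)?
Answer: 135682254/5023 ≈ 27012.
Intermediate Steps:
W = 27016 (W = 12827 + 14189 = 27016)
n(X, U) = 4 (n(X, U) = 1*4 = 4)
W - ((-38 - 15*55) - 18251)/(-5027 + n(-2, -116)) = 27016 - ((-38 - 15*55) - 18251)/(-5027 + 4) = 27016 - ((-38 - 825) - 18251)/(-5023) = 27016 - (-863 - 18251)*(-1)/5023 = 27016 - (-19114)*(-1)/5023 = 27016 - 1*19114/5023 = 27016 - 19114/5023 = 135682254/5023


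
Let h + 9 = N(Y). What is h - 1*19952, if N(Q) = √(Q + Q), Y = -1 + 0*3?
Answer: -19961 + I*√2 ≈ -19961.0 + 1.4142*I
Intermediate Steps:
Y = -1 (Y = -1 + 0 = -1)
N(Q) = √2*√Q (N(Q) = √(2*Q) = √2*√Q)
h = -9 + I*√2 (h = -9 + √2*√(-1) = -9 + √2*I = -9 + I*√2 ≈ -9.0 + 1.4142*I)
h - 1*19952 = (-9 + I*√2) - 1*19952 = (-9 + I*√2) - 19952 = -19961 + I*√2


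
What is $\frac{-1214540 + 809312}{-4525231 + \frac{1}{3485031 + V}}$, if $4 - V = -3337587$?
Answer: $\frac{921572489272}{10291313525227} \approx 0.089549$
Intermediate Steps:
$V = 3337591$ ($V = 4 - -3337587 = 4 + 3337587 = 3337591$)
$\frac{-1214540 + 809312}{-4525231 + \frac{1}{3485031 + V}} = \frac{-1214540 + 809312}{-4525231 + \frac{1}{3485031 + 3337591}} = - \frac{405228}{-4525231 + \frac{1}{6822622}} = - \frac{405228}{- \frac{30873940575681}{6822622}} = \left(-405228\right) \left(- \frac{6822622}{30873940575681}\right) = \frac{921572489272}{10291313525227}$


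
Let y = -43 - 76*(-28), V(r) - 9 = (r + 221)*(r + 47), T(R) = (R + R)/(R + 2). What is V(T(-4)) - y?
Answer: 9399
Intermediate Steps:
T(R) = 2*R/(2 + R) (T(R) = (2*R)/(2 + R) = 2*R/(2 + R))
V(r) = 9 + (47 + r)*(221 + r) (V(r) = 9 + (r + 221)*(r + 47) = 9 + (221 + r)*(47 + r) = 9 + (47 + r)*(221 + r))
y = 2085 (y = -43 + 2128 = 2085)
V(T(-4)) - y = (10396 + (2*(-4)/(2 - 4))² + 268*(2*(-4)/(2 - 4))) - 1*2085 = (10396 + (2*(-4)/(-2))² + 268*(2*(-4)/(-2))) - 2085 = (10396 + (2*(-4)*(-½))² + 268*(2*(-4)*(-½))) - 2085 = (10396 + 4² + 268*4) - 2085 = (10396 + 16 + 1072) - 2085 = 11484 - 2085 = 9399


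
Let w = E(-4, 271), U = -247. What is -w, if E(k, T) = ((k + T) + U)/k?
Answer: 5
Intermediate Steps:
E(k, T) = (-247 + T + k)/k (E(k, T) = ((k + T) - 247)/k = ((T + k) - 247)/k = (-247 + T + k)/k)
w = -5 (w = (-247 + 271 - 4)/(-4) = -¼*20 = -5)
-w = -1*(-5) = 5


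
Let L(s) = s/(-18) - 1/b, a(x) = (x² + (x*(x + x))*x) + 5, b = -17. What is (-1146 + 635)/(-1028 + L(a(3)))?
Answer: 78183/157853 ≈ 0.49529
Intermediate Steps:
a(x) = 5 + x² + 2*x³ (a(x) = (x² + (x*(2*x))*x) + 5 = (x² + (2*x²)*x) + 5 = (x² + 2*x³) + 5 = 5 + x² + 2*x³)
L(s) = 1/17 - s/18 (L(s) = s/(-18) - 1/(-17) = s*(-1/18) - 1*(-1/17) = -s/18 + 1/17 = 1/17 - s/18)
(-1146 + 635)/(-1028 + L(a(3))) = (-1146 + 635)/(-1028 + (1/17 - (5 + 3² + 2*3³)/18)) = -511/(-1028 + (1/17 - (5 + 9 + 2*27)/18)) = -511/(-1028 + (1/17 - (5 + 9 + 54)/18)) = -511/(-1028 + (1/17 - 1/18*68)) = -511/(-1028 + (1/17 - 34/9)) = -511/(-1028 - 569/153) = -511/(-157853/153) = -511*(-153/157853) = 78183/157853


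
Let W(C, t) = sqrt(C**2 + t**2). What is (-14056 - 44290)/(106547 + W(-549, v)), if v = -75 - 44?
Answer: -6216591262/11351947647 + 58346*sqrt(315562)/11351947647 ≈ -0.54474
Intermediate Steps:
v = -119
(-14056 - 44290)/(106547 + W(-549, v)) = (-14056 - 44290)/(106547 + sqrt((-549)**2 + (-119)**2)) = -58346/(106547 + sqrt(301401 + 14161)) = -58346/(106547 + sqrt(315562))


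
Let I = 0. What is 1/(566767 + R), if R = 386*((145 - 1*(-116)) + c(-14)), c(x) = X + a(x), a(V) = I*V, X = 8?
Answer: 1/670601 ≈ 1.4912e-6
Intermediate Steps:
a(V) = 0 (a(V) = 0*V = 0)
c(x) = 8 (c(x) = 8 + 0 = 8)
R = 103834 (R = 386*((145 - 1*(-116)) + 8) = 386*((145 + 116) + 8) = 386*(261 + 8) = 386*269 = 103834)
1/(566767 + R) = 1/(566767 + 103834) = 1/670601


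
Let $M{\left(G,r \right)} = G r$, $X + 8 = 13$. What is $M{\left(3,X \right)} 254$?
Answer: $3810$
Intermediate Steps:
$X = 5$ ($X = -8 + 13 = 5$)
$M{\left(3,X \right)} 254 = 3 \cdot 5 \cdot 254 = 15 \cdot 254 = 3810$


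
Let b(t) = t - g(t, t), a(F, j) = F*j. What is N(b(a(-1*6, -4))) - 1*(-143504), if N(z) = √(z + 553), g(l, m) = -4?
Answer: 143504 + √581 ≈ 1.4353e+5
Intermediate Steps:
b(t) = 4 + t (b(t) = t - 1*(-4) = t + 4 = 4 + t)
N(z) = √(553 + z)
N(b(a(-1*6, -4))) - 1*(-143504) = √(553 + (4 - 1*6*(-4))) - 1*(-143504) = √(553 + (4 - 6*(-4))) + 143504 = √(553 + (4 + 24)) + 143504 = √(553 + 28) + 143504 = √581 + 143504 = 143504 + √581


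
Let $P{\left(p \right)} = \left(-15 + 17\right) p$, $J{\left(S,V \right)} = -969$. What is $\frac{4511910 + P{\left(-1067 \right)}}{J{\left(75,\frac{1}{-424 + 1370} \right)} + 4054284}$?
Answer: $\frac{4509776}{4053315} \approx 1.1126$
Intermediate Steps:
$P{\left(p \right)} = 2 p$
$\frac{4511910 + P{\left(-1067 \right)}}{J{\left(75,\frac{1}{-424 + 1370} \right)} + 4054284} = \frac{4511910 + 2 \left(-1067\right)}{-969 + 4054284} = \frac{4511910 - 2134}{4053315} = 4509776 \cdot \frac{1}{4053315} = \frac{4509776}{4053315}$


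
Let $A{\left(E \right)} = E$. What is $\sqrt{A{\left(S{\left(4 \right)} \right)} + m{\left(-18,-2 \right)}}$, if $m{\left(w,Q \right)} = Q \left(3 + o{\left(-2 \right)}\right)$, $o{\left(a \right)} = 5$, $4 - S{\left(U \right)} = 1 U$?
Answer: $4 i \approx 4.0 i$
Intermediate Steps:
$S{\left(U \right)} = 4 - U$ ($S{\left(U \right)} = 4 - 1 U = 4 - U$)
$m{\left(w,Q \right)} = 8 Q$ ($m{\left(w,Q \right)} = Q \left(3 + 5\right) = Q 8 = 8 Q$)
$\sqrt{A{\left(S{\left(4 \right)} \right)} + m{\left(-18,-2 \right)}} = \sqrt{\left(4 - 4\right) + 8 \left(-2\right)} = \sqrt{\left(4 - 4\right) - 16} = \sqrt{0 - 16} = \sqrt{-16} = 4 i$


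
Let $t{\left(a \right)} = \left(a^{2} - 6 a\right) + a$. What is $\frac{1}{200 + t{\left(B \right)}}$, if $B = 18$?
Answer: $\frac{1}{434} \approx 0.0023041$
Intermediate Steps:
$t{\left(a \right)} = a^{2} - 5 a$
$\frac{1}{200 + t{\left(B \right)}} = \frac{1}{200 + 18 \left(-5 + 18\right)} = \frac{1}{200 + 18 \cdot 13} = \frac{1}{200 + 234} = \frac{1}{434}$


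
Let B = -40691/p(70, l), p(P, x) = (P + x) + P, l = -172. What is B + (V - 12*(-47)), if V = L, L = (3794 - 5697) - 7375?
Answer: -238157/32 ≈ -7442.4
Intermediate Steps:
p(P, x) = x + 2*P
B = 40691/32 (B = -40691/(-172 + 2*70) = -40691/(-172 + 140) = -40691/(-32) = -40691*(-1/32) = 40691/32 ≈ 1271.6)
L = -9278 (L = -1903 - 7375 = -9278)
V = -9278
B + (V - 12*(-47)) = 40691/32 + (-9278 - 12*(-47)) = 40691/32 + (-9278 - 1*(-564)) = 40691/32 + (-9278 + 564) = 40691/32 - 8714 = -238157/32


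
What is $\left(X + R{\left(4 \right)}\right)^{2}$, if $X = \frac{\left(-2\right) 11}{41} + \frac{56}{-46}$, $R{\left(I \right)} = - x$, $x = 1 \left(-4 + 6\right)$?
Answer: $\frac{12531600}{889249} \approx 14.092$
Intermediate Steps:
$x = 2$ ($x = 1 \cdot 2 = 2$)
$R{\left(I \right)} = -2$ ($R{\left(I \right)} = \left(-1\right) 2 = -2$)
$X = - \frac{1654}{943}$ ($X = \left(-22\right) \frac{1}{41} + 56 \left(- \frac{1}{46}\right) = - \frac{22}{41} - \frac{28}{23} = - \frac{1654}{943} \approx -1.754$)
$\left(X + R{\left(4 \right)}\right)^{2} = \left(- \frac{1654}{943} - 2\right)^{2} = \left(- \frac{3540}{943}\right)^{2} = \frac{12531600}{889249}$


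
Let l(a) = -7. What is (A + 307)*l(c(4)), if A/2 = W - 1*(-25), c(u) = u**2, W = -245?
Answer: 931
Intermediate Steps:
A = -440 (A = 2*(-245 - 1*(-25)) = 2*(-245 + 25) = 2*(-220) = -440)
(A + 307)*l(c(4)) = (-440 + 307)*(-7) = -133*(-7) = 931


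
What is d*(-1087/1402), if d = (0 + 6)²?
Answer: -19566/701 ≈ -27.912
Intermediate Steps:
d = 36 (d = 6² = 36)
d*(-1087/1402) = 36*(-1087/1402) = -19566/701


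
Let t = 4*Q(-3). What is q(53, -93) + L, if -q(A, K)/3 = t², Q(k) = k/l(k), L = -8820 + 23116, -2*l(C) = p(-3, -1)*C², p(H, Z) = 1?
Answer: 42824/3 ≈ 14275.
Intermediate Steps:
l(C) = -C²/2
L = 14296
Q(k) = -2/k (Q(k) = k/((-k²/2)) = k*(-2/k²) = -2/k)
t = 8/3 (t = 4*(-2/(-3)) = 4*(-2*(-⅓)) = 4*(⅔) = 8/3 ≈ 2.6667)
q(A, K) = -64/3 (q(A, K) = -3*(8/3)² = -3*64/9 = -64/3)
q(53, -93) + L = -64/3 + 14296 = 42824/3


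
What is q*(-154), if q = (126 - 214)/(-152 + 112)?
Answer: -1694/5 ≈ -338.80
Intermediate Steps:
q = 11/5 (q = -88/(-40) = -88*(-1/40) = 11/5 ≈ 2.2000)
q*(-154) = (11/5)*(-154) = -1694/5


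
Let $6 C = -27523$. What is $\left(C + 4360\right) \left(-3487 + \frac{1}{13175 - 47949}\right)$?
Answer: $\frac{165273207857}{208644} \approx 7.9213 \cdot 10^{5}$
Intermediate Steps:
$C = - \frac{27523}{6}$ ($C = \frac{1}{6} \left(-27523\right) = - \frac{27523}{6} \approx -4587.2$)
$\left(C + 4360\right) \left(-3487 + \frac{1}{13175 - 47949}\right) = \left(- \frac{27523}{6} + 4360\right) \left(-3487 + \frac{1}{13175 - 47949}\right) = - \frac{1363 \left(-3487 + \frac{1}{-34774}\right)}{6} = - \frac{1363 \left(-3487 - \frac{1}{34774}\right)}{6} = \left(- \frac{1363}{6}\right) \left(- \frac{121256939}{34774}\right) = \frac{165273207857}{208644}$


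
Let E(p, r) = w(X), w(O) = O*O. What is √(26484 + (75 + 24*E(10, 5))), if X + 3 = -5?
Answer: √28095 ≈ 167.62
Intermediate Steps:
X = -8 (X = -3 - 5 = -8)
w(O) = O²
E(p, r) = 64 (E(p, r) = (-8)² = 64)
√(26484 + (75 + 24*E(10, 5))) = √(26484 + (75 + 24*64)) = √(26484 + (75 + 1536)) = √(26484 + 1611) = √28095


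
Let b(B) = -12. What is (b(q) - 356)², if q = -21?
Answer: 135424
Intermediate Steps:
(b(q) - 356)² = (-12 - 356)² = (-368)² = 135424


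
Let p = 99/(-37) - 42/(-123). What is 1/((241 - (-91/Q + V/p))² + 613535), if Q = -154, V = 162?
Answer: 6068721604/4305868293304109 ≈ 1.4094e-6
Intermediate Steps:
p = -3541/1517 (p = 99*(-1/37) - 42*(-1/123) = -99/37 + 14/41 = -3541/1517 ≈ -2.3342)
1/((241 - (-91/Q + V/p))² + 613535) = 1/((241 - (-91/(-154) + 162/(-3541/1517)))² + 613535) = 1/((241 - (-91*(-1/154) + 162*(-1517/3541)))² + 613535) = 1/((241 - (13/22 - 245754/3541))² + 613535) = 1/((241 - 1*(-5360555/77902))² + 613535) = 1/((241 + 5360555/77902)² + 613535) = 1/((24134937/77902)² + 613535) = 1/(582495183993969/6068721604 + 613535) = 1/(4305868293304109/6068721604) = 6068721604/4305868293304109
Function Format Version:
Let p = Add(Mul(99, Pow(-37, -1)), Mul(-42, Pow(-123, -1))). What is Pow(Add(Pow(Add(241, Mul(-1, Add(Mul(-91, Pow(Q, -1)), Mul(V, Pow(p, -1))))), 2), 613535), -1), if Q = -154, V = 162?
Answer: Rational(6068721604, 4305868293304109) ≈ 1.4094e-6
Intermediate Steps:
p = Rational(-3541, 1517) (p = Add(Mul(99, Rational(-1, 37)), Mul(-42, Rational(-1, 123))) = Add(Rational(-99, 37), Rational(14, 41)) = Rational(-3541, 1517) ≈ -2.3342)
Pow(Add(Pow(Add(241, Mul(-1, Add(Mul(-91, Pow(Q, -1)), Mul(V, Pow(p, -1))))), 2), 613535), -1) = Pow(Add(Pow(Add(241, Mul(-1, Add(Mul(-91, Pow(-154, -1)), Mul(162, Pow(Rational(-3541, 1517), -1))))), 2), 613535), -1) = Pow(Add(Pow(Add(241, Mul(-1, Add(Mul(-91, Rational(-1, 154)), Mul(162, Rational(-1517, 3541))))), 2), 613535), -1) = Pow(Add(Pow(Add(241, Mul(-1, Add(Rational(13, 22), Rational(-245754, 3541)))), 2), 613535), -1) = Pow(Add(Pow(Add(241, Mul(-1, Rational(-5360555, 77902))), 2), 613535), -1) = Pow(Add(Pow(Add(241, Rational(5360555, 77902)), 2), 613535), -1) = Pow(Add(Pow(Rational(24134937, 77902), 2), 613535), -1) = Pow(Add(Rational(582495183993969, 6068721604), 613535), -1) = Pow(Rational(4305868293304109, 6068721604), -1) = Rational(6068721604, 4305868293304109)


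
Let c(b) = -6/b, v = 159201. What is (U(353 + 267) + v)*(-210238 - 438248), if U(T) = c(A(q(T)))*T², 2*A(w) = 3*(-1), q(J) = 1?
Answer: -1100351693286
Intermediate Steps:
A(w) = -3/2 (A(w) = (3*(-1))/2 = (½)*(-3) = -3/2)
U(T) = 4*T² (U(T) = (-6/(-3/2))*T² = (-6*(-⅔))*T² = 4*T²)
(U(353 + 267) + v)*(-210238 - 438248) = (4*(353 + 267)² + 159201)*(-210238 - 438248) = (4*620² + 159201)*(-648486) = (4*384400 + 159201)*(-648486) = (1537600 + 159201)*(-648486) = 1696801*(-648486) = -1100351693286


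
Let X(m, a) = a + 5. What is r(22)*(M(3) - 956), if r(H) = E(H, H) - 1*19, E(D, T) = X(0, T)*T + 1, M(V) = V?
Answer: -548928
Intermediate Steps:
X(m, a) = 5 + a
E(D, T) = 1 + T*(5 + T) (E(D, T) = (5 + T)*T + 1 = T*(5 + T) + 1 = 1 + T*(5 + T))
r(H) = -18 + H*(5 + H) (r(H) = (1 + H*(5 + H)) - 1*19 = (1 + H*(5 + H)) - 19 = -18 + H*(5 + H))
r(22)*(M(3) - 956) = (-18 + 22*(5 + 22))*(3 - 956) = (-18 + 22*27)*(-953) = (-18 + 594)*(-953) = 576*(-953) = -548928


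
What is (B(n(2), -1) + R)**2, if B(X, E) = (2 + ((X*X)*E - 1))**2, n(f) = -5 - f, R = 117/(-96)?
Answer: 5430068721/1024 ≈ 5.3028e+6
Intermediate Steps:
R = -39/32 (R = 117*(-1/96) = -39/32 ≈ -1.2188)
B(X, E) = (1 + E*X**2)**2 (B(X, E) = (2 + (X**2*E - 1))**2 = (2 + (E*X**2 - 1))**2 = (2 + (-1 + E*X**2))**2 = (1 + E*X**2)**2)
(B(n(2), -1) + R)**2 = ((1 - (-5 - 1*2)**2)**2 - 39/32)**2 = ((1 - (-5 - 2)**2)**2 - 39/32)**2 = ((1 - 1*(-7)**2)**2 - 39/32)**2 = ((1 - 1*49)**2 - 39/32)**2 = ((1 - 49)**2 - 39/32)**2 = ((-48)**2 - 39/32)**2 = (2304 - 39/32)**2 = (73689/32)**2 = 5430068721/1024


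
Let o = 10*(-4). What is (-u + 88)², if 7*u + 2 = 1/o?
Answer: 611127841/78400 ≈ 7795.0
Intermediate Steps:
o = -40
u = -81/280 (u = -2/7 + (⅐)/(-40) = -2/7 + (⅐)*(-1/40) = -2/7 - 1/280 = -81/280 ≈ -0.28929)
(-u + 88)² = (-1*(-81/280) + 88)² = (81/280 + 88)² = (24721/280)² = 611127841/78400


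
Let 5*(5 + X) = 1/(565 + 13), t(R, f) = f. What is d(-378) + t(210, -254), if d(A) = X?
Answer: -748509/2890 ≈ -259.00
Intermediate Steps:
X = -14449/2890 (X = -5 + 1/(5*(565 + 13)) = -5 + (1/5)/578 = -5 + (1/5)*(1/578) = -5 + 1/2890 = -14449/2890 ≈ -4.9997)
d(A) = -14449/2890
d(-378) + t(210, -254) = -14449/2890 - 254 = -748509/2890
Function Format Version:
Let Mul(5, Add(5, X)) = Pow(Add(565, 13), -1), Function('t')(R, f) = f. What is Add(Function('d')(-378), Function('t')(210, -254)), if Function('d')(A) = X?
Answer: Rational(-748509, 2890) ≈ -259.00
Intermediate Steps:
X = Rational(-14449, 2890) (X = Add(-5, Mul(Rational(1, 5), Pow(Add(565, 13), -1))) = Add(-5, Mul(Rational(1, 5), Pow(578, -1))) = Add(-5, Mul(Rational(1, 5), Rational(1, 578))) = Add(-5, Rational(1, 2890)) = Rational(-14449, 2890) ≈ -4.9997)
Function('d')(A) = Rational(-14449, 2890)
Add(Function('d')(-378), Function('t')(210, -254)) = Add(Rational(-14449, 2890), -254) = Rational(-748509, 2890)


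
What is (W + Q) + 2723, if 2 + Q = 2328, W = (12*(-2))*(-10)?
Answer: 5289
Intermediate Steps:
W = 240 (W = -24*(-10) = 240)
Q = 2326 (Q = -2 + 2328 = 2326)
(W + Q) + 2723 = (240 + 2326) + 2723 = 2566 + 2723 = 5289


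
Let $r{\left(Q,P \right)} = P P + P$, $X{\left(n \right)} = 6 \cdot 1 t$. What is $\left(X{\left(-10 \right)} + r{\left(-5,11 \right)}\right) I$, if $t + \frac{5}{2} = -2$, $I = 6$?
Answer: $630$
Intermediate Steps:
$t = - \frac{9}{2}$ ($t = - \frac{5}{2} - 2 = - \frac{9}{2} \approx -4.5$)
$X{\left(n \right)} = -27$ ($X{\left(n \right)} = 6 \cdot 1 \left(- \frac{9}{2}\right) = 6 \left(- \frac{9}{2}\right) = -27$)
$r{\left(Q,P \right)} = P + P^{2}$ ($r{\left(Q,P \right)} = P^{2} + P = P + P^{2}$)
$\left(X{\left(-10 \right)} + r{\left(-5,11 \right)}\right) I = \left(-27 + 11 \left(1 + 11\right)\right) 6 = \left(-27 + 11 \cdot 12\right) 6 = \left(-27 + 132\right) 6 = 105 \cdot 6 = 630$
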